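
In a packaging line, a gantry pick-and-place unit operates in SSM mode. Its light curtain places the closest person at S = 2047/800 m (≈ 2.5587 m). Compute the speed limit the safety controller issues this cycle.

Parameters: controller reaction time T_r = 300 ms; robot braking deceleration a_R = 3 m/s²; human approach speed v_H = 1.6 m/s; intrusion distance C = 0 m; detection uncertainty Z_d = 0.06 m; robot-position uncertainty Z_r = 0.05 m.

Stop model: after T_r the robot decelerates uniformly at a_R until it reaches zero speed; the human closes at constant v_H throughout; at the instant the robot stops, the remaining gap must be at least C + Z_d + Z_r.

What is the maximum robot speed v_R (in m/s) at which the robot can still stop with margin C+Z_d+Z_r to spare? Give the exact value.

collect terms ⇒ (1/6)·v_R² + (5/6)·v_R + (-63/32) = 0
  disc = (5/6)² − 4·(1/6)·(-63/32) = 289/144 ; √disc = 17/12
  v_R = (−(5/6) + 17/12) / (2·(1/6)) = 7/4 m/s
check:
braking lasts T_s = (7/4)/3 = 0.5833 s
reaction-phase robot travel = 1.7500·0.3000 = 0.5250 m
robot under decel: 1.7500²/(2·3.0000) = 0.5104 m
human over T_r+T_s: 1.6000·(0.3000+0.5833) = 1.4133 m
residual clearance needed = 0.0000+0.0600+0.0500 = 0.1100 m
sum ≈ 0.5250+0.5104+1.4133+0.1100 ≈ 2.5587 m = S ✓

v_R_max = 7/4 m/s = 1.7500 m/s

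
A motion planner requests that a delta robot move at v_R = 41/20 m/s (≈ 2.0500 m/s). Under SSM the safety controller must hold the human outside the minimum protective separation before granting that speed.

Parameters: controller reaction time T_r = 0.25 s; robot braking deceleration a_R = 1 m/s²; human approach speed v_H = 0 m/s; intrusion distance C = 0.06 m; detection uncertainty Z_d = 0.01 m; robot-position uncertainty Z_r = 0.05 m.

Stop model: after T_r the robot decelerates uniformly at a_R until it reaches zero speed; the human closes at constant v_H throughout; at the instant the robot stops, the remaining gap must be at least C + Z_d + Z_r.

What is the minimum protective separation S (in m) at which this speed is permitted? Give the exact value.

S_min = 2187/800 m = 2.7338 m

braking lasts T_s = (41/20)/1 = 2.0500 s
robot covers v_R·T_r = 2.0500·0.2500 = 0.5125 m before braking
braking distance = 2.0500²/(2·1.0000) = 2.1012 m
person approaches 0.0000·(0.2500+2.0500) = 0.0000 m
residual clearance needed = 0.0600+0.0100+0.0500 = 0.1200 m
S_min ≈ 0.5125+2.1012+0.0000+0.1200  ⇒  S_min = 2187/800 m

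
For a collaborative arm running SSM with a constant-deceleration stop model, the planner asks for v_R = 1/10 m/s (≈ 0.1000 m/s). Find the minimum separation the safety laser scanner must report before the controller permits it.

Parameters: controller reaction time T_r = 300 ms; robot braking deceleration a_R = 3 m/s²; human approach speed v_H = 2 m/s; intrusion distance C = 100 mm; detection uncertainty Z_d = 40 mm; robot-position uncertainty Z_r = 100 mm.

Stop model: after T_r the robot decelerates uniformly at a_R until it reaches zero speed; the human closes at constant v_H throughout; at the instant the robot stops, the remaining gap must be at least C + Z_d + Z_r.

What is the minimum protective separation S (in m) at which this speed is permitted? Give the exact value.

braking lasts T_s = (1/10)/3 = 0.0333 s
robot covers v_R·T_r = 0.1000·0.3000 = 0.0300 m before braking
braking distance = 0.1000²/(2·3.0000) = 0.0017 m
person approaches 2.0000·(0.3000+0.0333) = 0.6667 m
C+Z_d+Z_r = 0.1000+0.0400+0.1000 = 0.2400 m
S_min ≈ 0.0300+0.0017+0.6667+0.2400  ⇒  S_min = 563/600 m

S_min = 563/600 m = 0.9383 m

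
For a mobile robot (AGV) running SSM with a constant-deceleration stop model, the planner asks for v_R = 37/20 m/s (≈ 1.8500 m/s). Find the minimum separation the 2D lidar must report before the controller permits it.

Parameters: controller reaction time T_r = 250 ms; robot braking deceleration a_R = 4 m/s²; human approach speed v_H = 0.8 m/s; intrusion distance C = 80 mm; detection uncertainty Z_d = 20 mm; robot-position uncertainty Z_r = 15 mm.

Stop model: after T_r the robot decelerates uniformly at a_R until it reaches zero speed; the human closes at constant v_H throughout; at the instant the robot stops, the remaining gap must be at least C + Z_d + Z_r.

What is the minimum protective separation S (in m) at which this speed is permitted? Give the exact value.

S_min = 5041/3200 m = 1.5753 m

stop time T_s = (37/20)/4 = 0.4625 s
robot in T_r: 1.8500·0.2500 = 0.4625 m
robot covers 1.8500·0.4625 − ½·4.0000·0.4625² = 0.4278 m while stopping
person approaches 0.8000·(0.2500+0.4625) = 0.5700 m
residual clearance needed = 0.0800+0.0200+0.0150 = 0.1150 m
S_min ≈ 0.4625+0.4278+0.5700+0.1150  ⇒  S_min = 5041/3200 m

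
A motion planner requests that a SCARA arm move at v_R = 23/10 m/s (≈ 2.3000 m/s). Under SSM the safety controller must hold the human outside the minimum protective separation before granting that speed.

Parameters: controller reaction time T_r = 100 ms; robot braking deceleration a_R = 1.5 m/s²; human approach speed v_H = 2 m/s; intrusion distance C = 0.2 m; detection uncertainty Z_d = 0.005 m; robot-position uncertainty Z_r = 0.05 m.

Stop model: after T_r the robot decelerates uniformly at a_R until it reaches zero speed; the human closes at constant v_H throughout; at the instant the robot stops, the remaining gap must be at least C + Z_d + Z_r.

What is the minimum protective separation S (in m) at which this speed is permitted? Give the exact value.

braking lasts T_s = (23/10)/(3/2) = 1.5333 s
robot in T_r: 2.3000·0.1000 = 0.2300 m
robot covers 2.3000·1.5333 − ½·1.5000·1.5333² = 1.7633 m while stopping
person approaches 2.0000·(0.1000+1.5333) = 3.2667 m
C+Z_d+Z_r = 0.2000+0.0050+0.0500 = 0.2550 m
S_min ≈ 0.2300+1.7633+3.2667+0.2550  ⇒  S_min = 1103/200 m

S_min = 1103/200 m = 5.5150 m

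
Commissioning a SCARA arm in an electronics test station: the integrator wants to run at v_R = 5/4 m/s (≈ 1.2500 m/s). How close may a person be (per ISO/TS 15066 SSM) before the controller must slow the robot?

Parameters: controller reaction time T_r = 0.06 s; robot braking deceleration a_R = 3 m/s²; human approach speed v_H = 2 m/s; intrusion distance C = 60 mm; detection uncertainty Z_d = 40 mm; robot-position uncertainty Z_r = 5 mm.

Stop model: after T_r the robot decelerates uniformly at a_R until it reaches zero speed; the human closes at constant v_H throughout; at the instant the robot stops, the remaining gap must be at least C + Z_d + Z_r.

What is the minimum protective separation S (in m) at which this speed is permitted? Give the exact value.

S_min = 223/160 m = 1.3938 m

braking lasts T_s = (5/4)/3 = 0.4167 s
robot in T_r: 1.2500·0.0600 = 0.0750 m
robot under decel: 1.2500²/(2·3.0000) = 0.2604 m
human over T_r+T_s: 2.0000·(0.0600+0.4167) = 0.9533 m
margins: 0.0600+0.0400+0.0050 = 0.1050 m
S_min ≈ 0.0750+0.2604+0.9533+0.1050  ⇒  S_min = 223/160 m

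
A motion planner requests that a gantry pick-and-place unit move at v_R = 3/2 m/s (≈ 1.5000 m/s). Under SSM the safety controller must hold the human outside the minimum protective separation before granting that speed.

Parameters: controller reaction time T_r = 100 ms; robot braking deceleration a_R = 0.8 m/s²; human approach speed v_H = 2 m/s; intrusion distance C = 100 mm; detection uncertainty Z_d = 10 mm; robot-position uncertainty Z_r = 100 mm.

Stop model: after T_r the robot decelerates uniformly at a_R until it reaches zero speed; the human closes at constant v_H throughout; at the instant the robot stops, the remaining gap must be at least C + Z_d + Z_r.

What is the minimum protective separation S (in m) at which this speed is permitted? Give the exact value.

braking lasts T_s = (3/2)/(4/5) = 1.8750 s
robot in T_r: 1.5000·0.1000 = 0.1500 m
robot under decel: 1.5000²/(2·0.8000) = 1.4062 m
human over T_r+T_s: 2.0000·(0.1000+1.8750) = 3.9500 m
residual clearance needed = 0.1000+0.0100+0.1000 = 0.2100 m
S_min ≈ 0.1500+1.4062+3.9500+0.2100  ⇒  S_min = 4573/800 m

S_min = 4573/800 m = 5.7162 m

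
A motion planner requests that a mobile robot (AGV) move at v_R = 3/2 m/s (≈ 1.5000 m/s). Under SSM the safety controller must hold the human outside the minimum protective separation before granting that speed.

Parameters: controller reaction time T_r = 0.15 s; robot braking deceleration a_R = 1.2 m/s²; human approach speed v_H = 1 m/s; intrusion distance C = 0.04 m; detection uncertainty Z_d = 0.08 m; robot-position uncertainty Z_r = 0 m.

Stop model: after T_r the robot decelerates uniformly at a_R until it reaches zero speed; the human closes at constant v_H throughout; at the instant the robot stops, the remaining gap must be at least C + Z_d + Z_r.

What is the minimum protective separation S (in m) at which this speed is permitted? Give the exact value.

T_s = v_R/a_R = (3/2)/(6/5) = 1.2500 s
robot in T_r: 1.5000·0.1500 = 0.2250 m
braking distance = 1.5000²/(2·1.2000) = 0.9375 m
person approaches 1.0000·(0.1500+1.2500) = 1.4000 m
margins: 0.0400+0.0800+0.0000 = 0.1200 m
S_min ≈ 0.2250+0.9375+1.4000+0.1200  ⇒  S_min = 1073/400 m

S_min = 1073/400 m = 2.6825 m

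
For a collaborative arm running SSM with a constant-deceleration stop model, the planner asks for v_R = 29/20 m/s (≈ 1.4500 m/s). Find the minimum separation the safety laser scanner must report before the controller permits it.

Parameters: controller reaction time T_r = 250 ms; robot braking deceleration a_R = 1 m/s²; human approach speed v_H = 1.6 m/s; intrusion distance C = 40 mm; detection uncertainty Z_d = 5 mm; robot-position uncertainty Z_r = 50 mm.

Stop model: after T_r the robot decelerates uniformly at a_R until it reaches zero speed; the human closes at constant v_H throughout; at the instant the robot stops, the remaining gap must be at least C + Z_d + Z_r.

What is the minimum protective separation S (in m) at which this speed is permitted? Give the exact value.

stop time T_s = (29/20)/1 = 1.4500 s
reaction-phase robot travel = 1.4500·0.2500 = 0.3625 m
braking distance = 1.4500²/(2·1.0000) = 1.0513 m
person approaches 1.6000·(0.2500+1.4500) = 2.7200 m
margins: 0.0400+0.0050+0.0500 = 0.0950 m
S_min ≈ 0.3625+1.0513+2.7200+0.0950  ⇒  S_min = 3383/800 m

S_min = 3383/800 m = 4.2287 m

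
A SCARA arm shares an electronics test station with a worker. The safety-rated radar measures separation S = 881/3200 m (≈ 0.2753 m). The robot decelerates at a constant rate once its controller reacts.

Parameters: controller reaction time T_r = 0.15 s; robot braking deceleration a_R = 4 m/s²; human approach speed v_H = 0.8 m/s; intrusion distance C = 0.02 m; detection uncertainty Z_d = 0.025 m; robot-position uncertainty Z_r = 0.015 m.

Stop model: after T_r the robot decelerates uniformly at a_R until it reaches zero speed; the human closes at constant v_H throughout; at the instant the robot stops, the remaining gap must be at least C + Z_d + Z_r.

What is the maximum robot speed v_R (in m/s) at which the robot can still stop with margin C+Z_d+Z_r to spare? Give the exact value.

quadratic (1/8)·v² + (7/20)·v + (-61/640) = 0
  disc = (7/20)² − 4·(1/8)·(-61/640) = 1089/6400 ; √disc = 33/80
  v_R = (−(7/20) + 33/80) / (2·(1/8)) = 1/4 m/s
check:
T_s = v_R/a_R = (1/4)/4 = 0.0625 s
robot covers v_R·T_r = 0.2500·0.1500 = 0.0375 m before braking
robot under decel: 0.2500²/(2·4.0000) = 0.0078 m
human closes 0.8000·0.2125 = 0.1700 m
C+Z_d+Z_r = 0.0200+0.0250+0.0150 = 0.0600 m
sum ≈ 0.0375+0.0078+0.1700+0.0600 ≈ 0.2753 m = S ✓

v_R_max = 1/4 m/s = 0.2500 m/s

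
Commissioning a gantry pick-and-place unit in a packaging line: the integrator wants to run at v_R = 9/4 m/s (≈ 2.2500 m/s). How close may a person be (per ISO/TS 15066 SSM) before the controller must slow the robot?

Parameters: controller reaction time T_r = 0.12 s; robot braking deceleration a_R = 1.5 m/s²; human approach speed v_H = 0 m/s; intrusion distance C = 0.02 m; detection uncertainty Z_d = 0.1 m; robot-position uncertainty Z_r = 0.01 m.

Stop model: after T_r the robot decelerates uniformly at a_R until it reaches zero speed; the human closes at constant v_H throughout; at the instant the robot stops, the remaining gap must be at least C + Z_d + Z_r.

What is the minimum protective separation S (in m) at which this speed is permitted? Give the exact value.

S_min = 167/80 m = 2.0875 m

braking lasts T_s = (9/4)/(3/2) = 1.5000 s
robot covers v_R·T_r = 2.2500·0.1200 = 0.2700 m before braking
robot covers 2.2500·1.5000 − ½·1.5000·1.5000² = 1.6875 m while stopping
person approaches 0.0000·(0.1200+1.5000) = 0.0000 m
margins: 0.0200+0.1000+0.0100 = 0.1300 m
S_min ≈ 0.2700+1.6875+0.0000+0.1300  ⇒  S_min = 167/80 m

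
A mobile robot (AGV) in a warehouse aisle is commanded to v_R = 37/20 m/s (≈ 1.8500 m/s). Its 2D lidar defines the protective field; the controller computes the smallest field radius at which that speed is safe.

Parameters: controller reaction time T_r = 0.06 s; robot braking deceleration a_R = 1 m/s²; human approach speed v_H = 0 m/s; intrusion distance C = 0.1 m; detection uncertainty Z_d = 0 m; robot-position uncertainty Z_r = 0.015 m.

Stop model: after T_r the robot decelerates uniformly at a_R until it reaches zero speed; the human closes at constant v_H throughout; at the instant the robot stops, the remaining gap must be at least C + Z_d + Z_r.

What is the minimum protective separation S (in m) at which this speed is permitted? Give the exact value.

S_min = 7749/4000 m = 1.9372 m

braking lasts T_s = (37/20)/1 = 1.8500 s
reaction-phase robot travel = 1.8500·0.0600 = 0.1110 m
braking distance = 1.8500²/(2·1.0000) = 1.7112 m
human closes 0.0000·1.9100 = 0.0000 m
residual clearance needed = 0.1000+0.0000+0.0150 = 0.1150 m
S_min ≈ 0.1110+1.7112+0.0000+0.1150  ⇒  S_min = 7749/4000 m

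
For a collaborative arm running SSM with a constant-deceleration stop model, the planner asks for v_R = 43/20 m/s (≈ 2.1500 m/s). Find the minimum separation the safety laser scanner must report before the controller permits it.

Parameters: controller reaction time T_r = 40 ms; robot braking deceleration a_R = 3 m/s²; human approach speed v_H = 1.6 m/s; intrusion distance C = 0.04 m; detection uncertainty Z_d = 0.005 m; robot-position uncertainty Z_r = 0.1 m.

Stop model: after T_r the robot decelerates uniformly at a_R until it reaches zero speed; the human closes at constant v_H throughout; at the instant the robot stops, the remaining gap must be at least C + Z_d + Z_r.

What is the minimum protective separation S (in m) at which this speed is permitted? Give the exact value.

T_s = v_R/a_R = (43/20)/3 = 0.7167 s
reaction-phase robot travel = 2.1500·0.0400 = 0.0860 m
braking distance = 2.1500²/(2·3.0000) = 0.7704 m
human over T_r+T_s: 1.6000·(0.0400+0.7167) = 1.2107 m
C+Z_d+Z_r = 0.0400+0.0050+0.1000 = 0.1450 m
S_min ≈ 0.0860+0.7704+1.2107+0.1450  ⇒  S_min = 5309/2400 m

S_min = 5309/2400 m = 2.2121 m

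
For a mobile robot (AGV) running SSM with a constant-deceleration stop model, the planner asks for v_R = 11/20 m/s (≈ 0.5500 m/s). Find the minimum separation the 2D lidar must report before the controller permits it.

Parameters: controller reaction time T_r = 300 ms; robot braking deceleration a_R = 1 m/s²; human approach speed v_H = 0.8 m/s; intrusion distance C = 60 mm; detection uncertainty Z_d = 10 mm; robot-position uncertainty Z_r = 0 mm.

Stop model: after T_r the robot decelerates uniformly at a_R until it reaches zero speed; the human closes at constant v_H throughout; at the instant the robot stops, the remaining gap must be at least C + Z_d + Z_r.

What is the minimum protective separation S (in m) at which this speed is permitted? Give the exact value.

S_min = 853/800 m = 1.0662 m

stop time T_s = (11/20)/1 = 0.5500 s
robot in T_r: 0.5500·0.3000 = 0.1650 m
braking distance = 0.5500²/(2·1.0000) = 0.1512 m
human over T_r+T_s: 0.8000·(0.3000+0.5500) = 0.6800 m
C+Z_d+Z_r = 0.0600+0.0100+0.0000 = 0.0700 m
S_min ≈ 0.1650+0.1512+0.6800+0.0700  ⇒  S_min = 853/800 m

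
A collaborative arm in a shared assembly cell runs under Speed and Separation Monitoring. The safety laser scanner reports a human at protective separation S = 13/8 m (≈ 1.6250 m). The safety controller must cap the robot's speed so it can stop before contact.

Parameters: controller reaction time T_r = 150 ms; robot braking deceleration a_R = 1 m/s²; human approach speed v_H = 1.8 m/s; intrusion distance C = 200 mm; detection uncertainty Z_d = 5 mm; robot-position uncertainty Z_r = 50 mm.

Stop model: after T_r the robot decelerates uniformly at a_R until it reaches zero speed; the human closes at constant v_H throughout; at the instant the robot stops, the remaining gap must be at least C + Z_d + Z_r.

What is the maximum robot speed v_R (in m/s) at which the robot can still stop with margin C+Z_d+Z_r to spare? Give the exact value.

v_R_max = 1/2 m/s = 0.5000 m/s

quadratic (1/2)·v² + (39/20)·v + (-11/10) = 0
  disc = (39/20)² − 4·(1/2)·(-11/10) = 2401/400 ; √disc = 49/20
  v_R = (−(39/20) + 49/20) / (2·(1/2)) = 1/2 m/s
check:
T_s = v_R/a_R = (1/2)/1 = 0.5000 s
robot covers v_R·T_r = 0.5000·0.1500 = 0.0750 m before braking
braking distance = 0.5000²/(2·1.0000) = 0.1250 m
person approaches 1.8000·(0.1500+0.5000) = 1.1700 m
residual clearance needed = 0.2000+0.0050+0.0500 = 0.2550 m
sum ≈ 0.0750+0.1250+1.1700+0.2550 ≈ 1.6250 m = S ✓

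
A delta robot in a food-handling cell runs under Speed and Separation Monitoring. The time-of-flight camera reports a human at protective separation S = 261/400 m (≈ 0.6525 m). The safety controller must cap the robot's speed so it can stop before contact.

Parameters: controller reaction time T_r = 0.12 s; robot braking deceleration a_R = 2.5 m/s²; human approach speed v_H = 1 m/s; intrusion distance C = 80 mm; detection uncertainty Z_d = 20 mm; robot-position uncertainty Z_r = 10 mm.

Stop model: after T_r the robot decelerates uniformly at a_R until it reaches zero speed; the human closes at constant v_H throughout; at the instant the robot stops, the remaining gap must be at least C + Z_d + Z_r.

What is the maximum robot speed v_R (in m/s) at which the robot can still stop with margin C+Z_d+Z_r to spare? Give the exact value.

collect terms ⇒ (1/5)·v_R² + (13/25)·v_R + (-169/400) = 0
  disc = (13/25)² − 4·(1/5)·(-169/400) = 1521/2500 ; √disc = 39/50
  v_R = (−(13/25) + 39/50) / (2·(1/5)) = 13/20 m/s
check:
stop time T_s = (13/20)/(5/2) = 0.2600 s
robot in T_r: 0.6500·0.1200 = 0.0780 m
braking distance = 0.6500²/(2·2.5000) = 0.0845 m
person approaches 1.0000·(0.1200+0.2600) = 0.3800 m
margins: 0.0800+0.0200+0.0100 = 0.1100 m
sum ≈ 0.0780+0.0845+0.3800+0.1100 ≈ 0.6525 m = S ✓

v_R_max = 13/20 m/s = 0.6500 m/s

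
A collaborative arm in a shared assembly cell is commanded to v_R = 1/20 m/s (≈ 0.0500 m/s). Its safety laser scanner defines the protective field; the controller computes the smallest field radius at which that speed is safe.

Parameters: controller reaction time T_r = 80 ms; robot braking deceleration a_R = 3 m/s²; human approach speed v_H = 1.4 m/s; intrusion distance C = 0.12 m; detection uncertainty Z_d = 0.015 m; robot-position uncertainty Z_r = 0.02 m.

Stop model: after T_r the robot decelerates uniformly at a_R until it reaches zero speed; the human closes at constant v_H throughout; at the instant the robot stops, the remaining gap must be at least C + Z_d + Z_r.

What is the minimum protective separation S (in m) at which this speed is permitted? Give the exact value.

S_min = 1179/4000 m = 0.2948 m

stop time T_s = (1/20)/3 = 0.0167 s
robot covers v_R·T_r = 0.0500·0.0800 = 0.0040 m before braking
robot covers 0.0500·0.0167 − ½·3.0000·0.0167² = 0.0004 m while stopping
human closes 1.4000·0.0967 = 0.1353 m
margins: 0.1200+0.0150+0.0200 = 0.1550 m
S_min ≈ 0.0040+0.0004+0.1353+0.1550  ⇒  S_min = 1179/4000 m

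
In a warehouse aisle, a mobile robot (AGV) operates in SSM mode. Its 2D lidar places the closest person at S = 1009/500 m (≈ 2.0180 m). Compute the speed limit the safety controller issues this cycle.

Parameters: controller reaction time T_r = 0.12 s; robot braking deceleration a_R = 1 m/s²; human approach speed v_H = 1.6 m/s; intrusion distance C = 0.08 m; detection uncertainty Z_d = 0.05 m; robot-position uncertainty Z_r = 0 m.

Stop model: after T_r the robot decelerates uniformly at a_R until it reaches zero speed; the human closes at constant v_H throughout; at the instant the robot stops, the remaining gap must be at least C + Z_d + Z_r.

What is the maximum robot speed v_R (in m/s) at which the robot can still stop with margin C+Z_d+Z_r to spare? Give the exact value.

v_R_max = 4/5 m/s = 0.8000 m/s

at the boundary: (1/2)·v² + (43/25)·v + (-212/125) = 0
  disc = (43/25)² − 4·(1/2)·(-212/125) = 3969/625 ; √disc = 63/25
  v_R = (−(43/25) + 63/25) / (2·(1/2)) = 4/5 m/s
check:
T_s = v_R/a_R = (4/5)/1 = 0.8000 s
robot covers v_R·T_r = 0.8000·0.1200 = 0.0960 m before braking
robot covers 0.8000·0.8000 − ½·1.0000·0.8000² = 0.3200 m while stopping
person approaches 1.6000·(0.1200+0.8000) = 1.4720 m
C+Z_d+Z_r = 0.0800+0.0500+0.0000 = 0.1300 m
sum ≈ 0.0960+0.3200+1.4720+0.1300 ≈ 2.0180 m = S ✓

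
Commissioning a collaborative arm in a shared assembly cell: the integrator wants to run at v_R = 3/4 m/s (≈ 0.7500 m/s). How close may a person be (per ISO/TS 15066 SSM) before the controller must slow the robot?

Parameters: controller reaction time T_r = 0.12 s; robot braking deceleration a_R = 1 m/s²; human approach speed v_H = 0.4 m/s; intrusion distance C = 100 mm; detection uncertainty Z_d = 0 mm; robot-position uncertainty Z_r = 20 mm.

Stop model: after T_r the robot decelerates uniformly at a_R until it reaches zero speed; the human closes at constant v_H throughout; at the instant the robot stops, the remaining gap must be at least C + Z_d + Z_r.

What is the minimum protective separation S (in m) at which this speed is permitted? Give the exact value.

stop time T_s = (3/4)/1 = 0.7500 s
reaction-phase robot travel = 0.7500·0.1200 = 0.0900 m
robot under decel: 0.7500²/(2·1.0000) = 0.2812 m
person approaches 0.4000·(0.1200+0.7500) = 0.3480 m
residual clearance needed = 0.1000+0.0000+0.0200 = 0.1200 m
S_min ≈ 0.0900+0.2812+0.3480+0.1200  ⇒  S_min = 3357/4000 m

S_min = 3357/4000 m = 0.8393 m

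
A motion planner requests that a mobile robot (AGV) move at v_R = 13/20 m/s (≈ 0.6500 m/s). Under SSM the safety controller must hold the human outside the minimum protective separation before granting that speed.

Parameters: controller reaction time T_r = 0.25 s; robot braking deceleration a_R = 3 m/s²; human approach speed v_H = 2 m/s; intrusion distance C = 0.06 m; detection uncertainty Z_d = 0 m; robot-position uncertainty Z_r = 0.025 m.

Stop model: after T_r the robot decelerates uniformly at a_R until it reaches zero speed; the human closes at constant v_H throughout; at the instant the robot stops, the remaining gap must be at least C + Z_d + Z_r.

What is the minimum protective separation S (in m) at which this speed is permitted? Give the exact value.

S_min = 1001/800 m = 1.2512 m

braking lasts T_s = (13/20)/3 = 0.2167 s
robot covers v_R·T_r = 0.6500·0.2500 = 0.1625 m before braking
robot under decel: 0.6500²/(2·3.0000) = 0.0704 m
person approaches 2.0000·(0.2500+0.2167) = 0.9333 m
margins: 0.0600+0.0000+0.0250 = 0.0850 m
S_min ≈ 0.1625+0.0704+0.9333+0.0850  ⇒  S_min = 1001/800 m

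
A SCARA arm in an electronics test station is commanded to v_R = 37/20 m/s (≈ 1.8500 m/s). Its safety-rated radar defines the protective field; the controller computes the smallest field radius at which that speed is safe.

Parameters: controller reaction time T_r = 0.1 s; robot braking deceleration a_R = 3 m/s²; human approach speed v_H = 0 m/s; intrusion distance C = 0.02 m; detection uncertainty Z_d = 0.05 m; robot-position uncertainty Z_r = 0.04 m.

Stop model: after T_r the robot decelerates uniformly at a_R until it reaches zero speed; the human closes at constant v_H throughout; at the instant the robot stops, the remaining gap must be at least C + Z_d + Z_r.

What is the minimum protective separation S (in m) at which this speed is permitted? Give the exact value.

S_min = 2077/2400 m = 0.8654 m

T_s = v_R/a_R = (37/20)/3 = 0.6167 s
robot in T_r: 1.8500·0.1000 = 0.1850 m
robot under decel: 1.8500²/(2·3.0000) = 0.5704 m
human closes 0.0000·0.7167 = 0.0000 m
residual clearance needed = 0.0200+0.0500+0.0400 = 0.1100 m
S_min ≈ 0.1850+0.5704+0.0000+0.1100  ⇒  S_min = 2077/2400 m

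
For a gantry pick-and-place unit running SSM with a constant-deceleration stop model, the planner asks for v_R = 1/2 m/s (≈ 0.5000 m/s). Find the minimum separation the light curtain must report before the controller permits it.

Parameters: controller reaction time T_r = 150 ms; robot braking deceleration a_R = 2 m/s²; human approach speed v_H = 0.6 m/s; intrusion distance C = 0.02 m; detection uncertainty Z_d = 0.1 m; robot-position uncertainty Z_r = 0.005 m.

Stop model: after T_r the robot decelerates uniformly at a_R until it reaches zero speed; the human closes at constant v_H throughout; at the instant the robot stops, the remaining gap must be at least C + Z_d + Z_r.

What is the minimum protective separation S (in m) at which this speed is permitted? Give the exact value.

stop time T_s = (1/2)/2 = 0.2500 s
robot in T_r: 0.5000·0.1500 = 0.0750 m
robot covers 0.5000·0.2500 − ½·2.0000·0.2500² = 0.0625 m while stopping
human over T_r+T_s: 0.6000·(0.1500+0.2500) = 0.2400 m
C+Z_d+Z_r = 0.0200+0.1000+0.0050 = 0.1250 m
S_min ≈ 0.0750+0.0625+0.2400+0.1250  ⇒  S_min = 201/400 m

S_min = 201/400 m = 0.5025 m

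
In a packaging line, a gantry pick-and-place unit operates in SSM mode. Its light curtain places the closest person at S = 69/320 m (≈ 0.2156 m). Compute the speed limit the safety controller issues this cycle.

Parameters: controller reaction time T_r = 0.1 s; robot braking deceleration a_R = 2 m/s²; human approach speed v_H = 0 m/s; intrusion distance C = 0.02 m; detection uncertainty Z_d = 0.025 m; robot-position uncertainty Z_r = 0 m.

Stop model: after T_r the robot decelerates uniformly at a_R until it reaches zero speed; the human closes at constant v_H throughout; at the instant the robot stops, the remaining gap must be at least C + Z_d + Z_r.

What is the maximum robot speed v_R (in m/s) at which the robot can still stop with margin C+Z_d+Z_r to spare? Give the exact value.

at the boundary: (1/4)·v² + (1/10)·v + (-273/1600) = 0
  disc = (1/10)² − 4·(1/4)·(-273/1600) = 289/1600 ; √disc = 17/40
  v_R = (−(1/10) + 17/40) / (2·(1/4)) = 13/20 m/s
check:
braking lasts T_s = (13/20)/2 = 0.3250 s
robot in T_r: 0.6500·0.1000 = 0.0650 m
robot covers 0.6500·0.3250 − ½·2.0000·0.3250² = 0.1056 m while stopping
human closes 0.0000·0.4250 = 0.0000 m
C+Z_d+Z_r = 0.0200+0.0250+0.0000 = 0.0450 m
sum ≈ 0.0650+0.1056+0.0000+0.0450 ≈ 0.2156 m = S ✓

v_R_max = 13/20 m/s = 0.6500 m/s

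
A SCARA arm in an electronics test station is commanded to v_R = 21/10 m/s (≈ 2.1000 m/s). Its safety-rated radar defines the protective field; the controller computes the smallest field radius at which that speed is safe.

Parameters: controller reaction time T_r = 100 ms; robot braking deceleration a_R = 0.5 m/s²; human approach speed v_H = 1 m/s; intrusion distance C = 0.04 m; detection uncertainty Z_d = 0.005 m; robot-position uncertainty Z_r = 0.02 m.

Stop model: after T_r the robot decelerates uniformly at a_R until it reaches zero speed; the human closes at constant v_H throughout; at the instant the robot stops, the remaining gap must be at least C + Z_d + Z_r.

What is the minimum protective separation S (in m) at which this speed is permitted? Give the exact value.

stop time T_s = (21/10)/(1/2) = 4.2000 s
robot in T_r: 2.1000·0.1000 = 0.2100 m
robot under decel: 2.1000²/(2·0.5000) = 4.4100 m
person approaches 1.0000·(0.1000+4.2000) = 4.3000 m
margins: 0.0400+0.0050+0.0200 = 0.0650 m
S_min ≈ 0.2100+4.4100+4.3000+0.0650  ⇒  S_min = 1797/200 m

S_min = 1797/200 m = 8.9850 m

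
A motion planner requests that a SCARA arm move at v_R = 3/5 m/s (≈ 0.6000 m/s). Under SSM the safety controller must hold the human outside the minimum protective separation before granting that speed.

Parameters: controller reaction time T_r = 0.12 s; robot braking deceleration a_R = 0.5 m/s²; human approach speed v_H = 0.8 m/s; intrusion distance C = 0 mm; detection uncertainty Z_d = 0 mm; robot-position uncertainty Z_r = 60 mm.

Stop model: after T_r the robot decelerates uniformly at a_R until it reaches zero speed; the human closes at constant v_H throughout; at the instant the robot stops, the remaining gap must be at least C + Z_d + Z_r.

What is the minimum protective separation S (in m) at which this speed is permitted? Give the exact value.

S_min = 387/250 m = 1.5480 m

braking lasts T_s = (3/5)/(1/2) = 1.2000 s
robot in T_r: 0.6000·0.1200 = 0.0720 m
braking distance = 0.6000²/(2·0.5000) = 0.3600 m
person approaches 0.8000·(0.1200+1.2000) = 1.0560 m
residual clearance needed = 0.0000+0.0000+0.0600 = 0.0600 m
S_min ≈ 0.0720+0.3600+1.0560+0.0600  ⇒  S_min = 387/250 m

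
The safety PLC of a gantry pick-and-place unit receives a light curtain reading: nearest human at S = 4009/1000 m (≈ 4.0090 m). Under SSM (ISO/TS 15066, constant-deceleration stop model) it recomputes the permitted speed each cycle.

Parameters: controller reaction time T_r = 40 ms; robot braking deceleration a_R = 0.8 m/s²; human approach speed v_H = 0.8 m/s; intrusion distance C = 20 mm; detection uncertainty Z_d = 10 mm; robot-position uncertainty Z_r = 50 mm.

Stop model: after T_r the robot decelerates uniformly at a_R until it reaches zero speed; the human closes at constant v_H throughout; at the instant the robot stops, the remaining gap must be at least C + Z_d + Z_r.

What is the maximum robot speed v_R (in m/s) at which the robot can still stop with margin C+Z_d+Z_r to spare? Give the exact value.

v_R_max = 9/5 m/s = 1.8000 m/s

quadratic (5/8)·v² + (26/25)·v + (-3897/1000) = 0
  disc = (26/25)² − 4·(5/8)·(-3897/1000) = 108241/10000 ; √disc = 329/100
  v_R = (−(26/25) + 329/100) / (2·(5/8)) = 9/5 m/s
check:
stop time T_s = (9/5)/(4/5) = 2.2500 s
reaction-phase robot travel = 1.8000·0.0400 = 0.0720 m
robot covers 1.8000·2.2500 − ½·0.8000·2.2500² = 2.0250 m while stopping
human closes 0.8000·2.2900 = 1.8320 m
C+Z_d+Z_r = 0.0200+0.0100+0.0500 = 0.0800 m
sum ≈ 0.0720+2.0250+1.8320+0.0800 ≈ 4.0090 m = S ✓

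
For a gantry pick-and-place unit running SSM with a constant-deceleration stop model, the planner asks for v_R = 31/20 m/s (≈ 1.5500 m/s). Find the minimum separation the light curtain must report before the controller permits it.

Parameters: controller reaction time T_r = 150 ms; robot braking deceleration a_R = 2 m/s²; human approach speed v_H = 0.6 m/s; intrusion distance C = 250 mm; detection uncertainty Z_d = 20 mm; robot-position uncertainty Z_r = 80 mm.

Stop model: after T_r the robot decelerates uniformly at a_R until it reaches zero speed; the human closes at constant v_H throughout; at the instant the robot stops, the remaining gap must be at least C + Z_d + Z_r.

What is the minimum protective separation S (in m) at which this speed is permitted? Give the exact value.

S_min = 2781/1600 m = 1.7381 m

T_s = v_R/a_R = (31/20)/2 = 0.7750 s
robot in T_r: 1.5500·0.1500 = 0.2325 m
robot under decel: 1.5500²/(2·2.0000) = 0.6006 m
human closes 0.6000·0.9250 = 0.5550 m
residual clearance needed = 0.2500+0.0200+0.0800 = 0.3500 m
S_min ≈ 0.2325+0.6006+0.5550+0.3500  ⇒  S_min = 2781/1600 m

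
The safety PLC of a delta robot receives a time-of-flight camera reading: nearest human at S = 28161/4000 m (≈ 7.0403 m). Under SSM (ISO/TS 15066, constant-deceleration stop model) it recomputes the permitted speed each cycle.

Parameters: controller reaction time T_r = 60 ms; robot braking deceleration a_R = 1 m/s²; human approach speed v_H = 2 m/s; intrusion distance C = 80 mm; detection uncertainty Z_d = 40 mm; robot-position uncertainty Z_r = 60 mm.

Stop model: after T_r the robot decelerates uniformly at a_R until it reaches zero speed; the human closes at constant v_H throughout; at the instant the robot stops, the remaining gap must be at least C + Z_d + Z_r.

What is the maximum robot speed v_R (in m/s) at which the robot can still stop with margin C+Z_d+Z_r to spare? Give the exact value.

v_R_max = 43/20 m/s = 2.1500 m/s

at the boundary: (1/2)·v² + (103/50)·v + (-26961/4000) = 0
  disc = (103/50)² − 4·(1/2)·(-26961/4000) = 177241/10000 ; √disc = 421/100
  v_R = (−(103/50) + 421/100) / (2·(1/2)) = 43/20 m/s
check:
stop time T_s = (43/20)/1 = 2.1500 s
robot in T_r: 2.1500·0.0600 = 0.1290 m
braking distance = 2.1500²/(2·1.0000) = 2.3112 m
human closes 2.0000·2.2100 = 4.4200 m
margins: 0.0800+0.0400+0.0600 = 0.1800 m
sum ≈ 0.1290+2.3112+4.4200+0.1800 ≈ 7.0403 m = S ✓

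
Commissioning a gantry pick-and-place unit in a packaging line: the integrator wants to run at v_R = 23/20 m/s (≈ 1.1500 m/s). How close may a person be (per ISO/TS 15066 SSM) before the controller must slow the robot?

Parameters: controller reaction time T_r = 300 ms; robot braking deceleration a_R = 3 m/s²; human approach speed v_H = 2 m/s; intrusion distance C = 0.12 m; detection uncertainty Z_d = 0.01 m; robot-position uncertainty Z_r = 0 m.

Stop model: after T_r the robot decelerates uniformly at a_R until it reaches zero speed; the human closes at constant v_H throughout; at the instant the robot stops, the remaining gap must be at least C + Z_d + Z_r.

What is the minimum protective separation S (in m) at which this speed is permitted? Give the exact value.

S_min = 4949/2400 m = 2.0621 m

stop time T_s = (23/20)/3 = 0.3833 s
robot covers v_R·T_r = 1.1500·0.3000 = 0.3450 m before braking
robot covers 1.1500·0.3833 − ½·3.0000·0.3833² = 0.2204 m while stopping
human over T_r+T_s: 2.0000·(0.3000+0.3833) = 1.3667 m
C+Z_d+Z_r = 0.1200+0.0100+0.0000 = 0.1300 m
S_min ≈ 0.3450+0.2204+1.3667+0.1300  ⇒  S_min = 4949/2400 m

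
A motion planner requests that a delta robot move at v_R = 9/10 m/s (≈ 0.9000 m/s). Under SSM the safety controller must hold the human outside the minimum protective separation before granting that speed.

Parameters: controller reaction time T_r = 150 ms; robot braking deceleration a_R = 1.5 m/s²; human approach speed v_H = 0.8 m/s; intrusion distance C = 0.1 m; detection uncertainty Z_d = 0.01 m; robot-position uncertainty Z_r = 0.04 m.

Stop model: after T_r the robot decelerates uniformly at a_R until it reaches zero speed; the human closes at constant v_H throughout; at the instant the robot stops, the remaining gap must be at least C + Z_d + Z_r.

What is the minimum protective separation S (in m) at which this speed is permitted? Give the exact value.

stop time T_s = (9/10)/(3/2) = 0.6000 s
robot in T_r: 0.9000·0.1500 = 0.1350 m
robot under decel: 0.9000²/(2·1.5000) = 0.2700 m
human over T_r+T_s: 0.8000·(0.1500+0.6000) = 0.6000 m
residual clearance needed = 0.1000+0.0100+0.0400 = 0.1500 m
S_min ≈ 0.1350+0.2700+0.6000+0.1500  ⇒  S_min = 231/200 m

S_min = 231/200 m = 1.1550 m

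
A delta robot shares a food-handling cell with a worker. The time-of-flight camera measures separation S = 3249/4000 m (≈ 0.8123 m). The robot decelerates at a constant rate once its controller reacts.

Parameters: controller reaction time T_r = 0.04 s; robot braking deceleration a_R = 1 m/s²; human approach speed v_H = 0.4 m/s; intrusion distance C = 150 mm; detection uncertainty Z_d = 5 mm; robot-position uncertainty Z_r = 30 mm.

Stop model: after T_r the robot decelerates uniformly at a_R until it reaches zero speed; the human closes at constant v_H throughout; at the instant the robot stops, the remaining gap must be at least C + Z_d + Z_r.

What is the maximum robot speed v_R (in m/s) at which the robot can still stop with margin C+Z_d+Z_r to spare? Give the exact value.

v_R_max = 3/4 m/s = 0.7500 m/s

quadratic (1/2)·v² + (11/25)·v + (-489/800) = 0
  disc = (11/25)² − 4·(1/2)·(-489/800) = 14161/10000 ; √disc = 119/100
  v_R = (−(11/25) + 119/100) / (2·(1/2)) = 3/4 m/s
check:
stop time T_s = (3/4)/1 = 0.7500 s
reaction-phase robot travel = 0.7500·0.0400 = 0.0300 m
braking distance = 0.7500²/(2·1.0000) = 0.2812 m
human over T_r+T_s: 0.4000·(0.0400+0.7500) = 0.3160 m
C+Z_d+Z_r = 0.1500+0.0050+0.0300 = 0.1850 m
sum ≈ 0.0300+0.2812+0.3160+0.1850 ≈ 0.8123 m = S ✓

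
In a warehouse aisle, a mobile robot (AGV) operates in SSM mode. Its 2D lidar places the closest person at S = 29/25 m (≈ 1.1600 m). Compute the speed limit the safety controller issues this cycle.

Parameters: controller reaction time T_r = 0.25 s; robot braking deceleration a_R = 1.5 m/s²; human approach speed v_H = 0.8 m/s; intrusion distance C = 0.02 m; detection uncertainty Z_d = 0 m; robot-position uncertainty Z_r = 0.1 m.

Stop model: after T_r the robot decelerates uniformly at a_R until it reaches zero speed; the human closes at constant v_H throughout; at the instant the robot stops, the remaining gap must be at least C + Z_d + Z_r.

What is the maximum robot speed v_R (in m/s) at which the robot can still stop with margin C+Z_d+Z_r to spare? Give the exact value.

v_R_max = 4/5 m/s = 0.8000 m/s

at the boundary: (1/3)·v² + (47/60)·v + (-21/25) = 0
  disc = (47/60)² − 4·(1/3)·(-21/25) = 6241/3600 ; √disc = 79/60
  v_R = (−(47/60) + 79/60) / (2·(1/3)) = 4/5 m/s
check:
T_s = v_R/a_R = (4/5)/(3/2) = 0.5333 s
robot covers v_R·T_r = 0.8000·0.2500 = 0.2000 m before braking
robot under decel: 0.8000²/(2·1.5000) = 0.2133 m
person approaches 0.8000·(0.2500+0.5333) = 0.6267 m
C+Z_d+Z_r = 0.0200+0.0000+0.1000 = 0.1200 m
sum ≈ 0.2000+0.2133+0.6267+0.1200 ≈ 1.1600 m = S ✓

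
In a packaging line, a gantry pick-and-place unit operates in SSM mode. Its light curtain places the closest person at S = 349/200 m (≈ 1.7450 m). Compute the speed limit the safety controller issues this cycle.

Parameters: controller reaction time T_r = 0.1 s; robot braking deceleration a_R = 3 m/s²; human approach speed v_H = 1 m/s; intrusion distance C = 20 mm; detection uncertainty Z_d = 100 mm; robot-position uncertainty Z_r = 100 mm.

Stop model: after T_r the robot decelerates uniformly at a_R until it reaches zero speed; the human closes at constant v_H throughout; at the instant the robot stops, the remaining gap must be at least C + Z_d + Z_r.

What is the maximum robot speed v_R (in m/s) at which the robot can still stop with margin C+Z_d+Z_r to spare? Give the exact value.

collect terms ⇒ (1/6)·v_R² + (13/30)·v_R + (-57/40) = 0
  disc = (13/30)² − 4·(1/6)·(-57/40) = 256/225 ; √disc = 16/15
  v_R = (−(13/30) + 16/15) / (2·(1/6)) = 19/10 m/s
check:
T_s = v_R/a_R = (19/10)/3 = 0.6333 s
robot covers v_R·T_r = 1.9000·0.1000 = 0.1900 m before braking
braking distance = 1.9000²/(2·3.0000) = 0.6017 m
human closes 1.0000·0.7333 = 0.7333 m
residual clearance needed = 0.0200+0.1000+0.1000 = 0.2200 m
sum ≈ 0.1900+0.6017+0.7333+0.2200 ≈ 1.7450 m = S ✓

v_R_max = 19/10 m/s = 1.9000 m/s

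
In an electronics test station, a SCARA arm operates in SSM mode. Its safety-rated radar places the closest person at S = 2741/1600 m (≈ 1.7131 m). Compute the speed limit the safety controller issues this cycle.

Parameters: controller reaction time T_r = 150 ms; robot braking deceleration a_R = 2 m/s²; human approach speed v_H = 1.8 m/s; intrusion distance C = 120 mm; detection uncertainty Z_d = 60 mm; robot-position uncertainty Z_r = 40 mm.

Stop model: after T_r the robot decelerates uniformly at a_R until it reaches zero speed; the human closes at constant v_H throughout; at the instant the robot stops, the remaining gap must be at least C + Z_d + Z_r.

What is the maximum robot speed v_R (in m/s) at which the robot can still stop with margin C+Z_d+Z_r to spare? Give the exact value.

collect terms ⇒ (1/4)·v_R² + (21/20)·v_R + (-1957/1600) = 0
  disc = (21/20)² − 4·(1/4)·(-1957/1600) = 3721/1600 ; √disc = 61/40
  v_R = (−(21/20) + 61/40) / (2·(1/4)) = 19/20 m/s
check:
T_s = v_R/a_R = (19/20)/2 = 0.4750 s
robot in T_r: 0.9500·0.1500 = 0.1425 m
robot covers 0.9500·0.4750 − ½·2.0000·0.4750² = 0.2256 m while stopping
human over T_r+T_s: 1.8000·(0.1500+0.4750) = 1.1250 m
margins: 0.1200+0.0600+0.0400 = 0.2200 m
sum ≈ 0.1425+0.2256+1.1250+0.2200 ≈ 1.7131 m = S ✓

v_R_max = 19/20 m/s = 0.9500 m/s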